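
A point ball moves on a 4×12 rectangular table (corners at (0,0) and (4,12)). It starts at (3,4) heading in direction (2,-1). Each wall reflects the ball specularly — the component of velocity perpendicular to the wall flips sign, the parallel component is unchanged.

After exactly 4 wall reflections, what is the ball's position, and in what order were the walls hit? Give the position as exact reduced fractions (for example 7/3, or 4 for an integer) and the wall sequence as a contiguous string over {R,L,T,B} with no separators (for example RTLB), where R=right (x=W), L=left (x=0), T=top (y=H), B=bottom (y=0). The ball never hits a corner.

Final position: (4,1/2)
Wall sequence: RLBR

1. t=1/2 → R at (4,7/2); v=(-2,-1)
2. t=2 → L at (0,3/2); v=(2,-1)
3. t=3/2 → B at (3,0); v=(2,1)
4. t=1/2 → R at (4,1/2); v=(-2,1)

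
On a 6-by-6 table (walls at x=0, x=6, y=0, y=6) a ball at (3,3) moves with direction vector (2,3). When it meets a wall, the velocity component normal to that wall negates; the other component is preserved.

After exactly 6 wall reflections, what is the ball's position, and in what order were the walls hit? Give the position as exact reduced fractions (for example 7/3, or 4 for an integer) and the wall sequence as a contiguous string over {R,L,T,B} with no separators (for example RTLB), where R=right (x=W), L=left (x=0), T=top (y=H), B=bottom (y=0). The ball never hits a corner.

1. t=1 → T at (5,6); v=(2,-3)
2. t=1/2 → R at (6,9/2); v=(-2,-3)
3. t=3/2 → B at (3,0); v=(-2,3)
4. t=3/2 → L at (0,9/2); v=(2,3)
5. t=1/2 → T at (1,6); v=(2,-3)
6. t=2 → B at (5,0); v=(2,3)

Final position: (5,0)
Wall sequence: TRBLTB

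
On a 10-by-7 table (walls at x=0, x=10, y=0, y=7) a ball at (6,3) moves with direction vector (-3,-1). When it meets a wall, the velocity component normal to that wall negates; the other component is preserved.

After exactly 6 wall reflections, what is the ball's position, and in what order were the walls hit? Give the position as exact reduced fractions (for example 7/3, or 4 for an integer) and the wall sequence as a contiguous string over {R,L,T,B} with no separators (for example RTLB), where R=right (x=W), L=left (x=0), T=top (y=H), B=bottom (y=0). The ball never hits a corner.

Final position: (10,5)
Wall sequence: LBRLTR

1. t=2 → L at (0,1); v=(3,-1)
2. t=1 → B at (3,0); v=(3,1)
3. t=7/3 → R at (10,7/3); v=(-3,1)
4. t=10/3 → L at (0,17/3); v=(3,1)
5. t=4/3 → T at (4,7); v=(3,-1)
6. t=2 → R at (10,5); v=(-3,-1)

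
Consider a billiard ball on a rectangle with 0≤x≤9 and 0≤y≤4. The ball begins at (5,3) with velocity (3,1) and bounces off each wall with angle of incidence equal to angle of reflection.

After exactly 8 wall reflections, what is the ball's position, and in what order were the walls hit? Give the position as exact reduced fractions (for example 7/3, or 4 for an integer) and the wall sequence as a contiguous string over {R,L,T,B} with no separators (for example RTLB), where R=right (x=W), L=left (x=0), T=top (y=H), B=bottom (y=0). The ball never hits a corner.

Final position: (8,0)
Wall sequence: TRLBRTLB

1. t=1 → T at (8,4); v=(3,-1)
2. t=1/3 → R at (9,11/3); v=(-3,-1)
3. t=3 → L at (0,2/3); v=(3,-1)
4. t=2/3 → B at (2,0); v=(3,1)
5. t=7/3 → R at (9,7/3); v=(-3,1)
6. t=5/3 → T at (4,4); v=(-3,-1)
7. t=4/3 → L at (0,8/3); v=(3,-1)
8. t=8/3 → B at (8,0); v=(3,1)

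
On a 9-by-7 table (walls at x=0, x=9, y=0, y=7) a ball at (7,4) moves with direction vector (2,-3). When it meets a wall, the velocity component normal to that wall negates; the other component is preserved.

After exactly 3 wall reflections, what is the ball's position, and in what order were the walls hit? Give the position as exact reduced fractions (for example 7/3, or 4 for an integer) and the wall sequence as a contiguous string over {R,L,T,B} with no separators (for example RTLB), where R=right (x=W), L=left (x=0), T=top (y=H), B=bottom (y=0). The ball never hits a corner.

Final position: (11/3,7)
Wall sequence: RBT

1. t=1 → R at (9,1); v=(-2,-3)
2. t=1/3 → B at (25/3,0); v=(-2,3)
3. t=7/3 → T at (11/3,7); v=(-2,-3)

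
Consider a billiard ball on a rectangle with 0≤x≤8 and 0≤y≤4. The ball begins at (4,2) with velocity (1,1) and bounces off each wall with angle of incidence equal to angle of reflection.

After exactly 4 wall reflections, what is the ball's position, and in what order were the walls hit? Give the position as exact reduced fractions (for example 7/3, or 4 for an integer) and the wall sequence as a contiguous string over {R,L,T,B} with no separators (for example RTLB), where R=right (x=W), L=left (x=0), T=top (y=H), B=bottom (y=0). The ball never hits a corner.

1. t=2 → T at (6,4); v=(1,-1)
2. t=2 → R at (8,2); v=(-1,-1)
3. t=2 → B at (6,0); v=(-1,1)
4. t=4 → T at (2,4); v=(-1,-1)

Final position: (2,4)
Wall sequence: TRBT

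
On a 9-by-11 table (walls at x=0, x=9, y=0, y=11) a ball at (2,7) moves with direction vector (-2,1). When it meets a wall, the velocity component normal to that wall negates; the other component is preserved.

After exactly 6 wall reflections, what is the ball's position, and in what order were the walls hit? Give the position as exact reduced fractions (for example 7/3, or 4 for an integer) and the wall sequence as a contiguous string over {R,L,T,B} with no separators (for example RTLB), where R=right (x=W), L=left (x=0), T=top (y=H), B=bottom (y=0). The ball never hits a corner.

Final position: (8,0)
Wall sequence: LTRLRB

1. t=1 → L at (0,8); v=(2,1)
2. t=3 → T at (6,11); v=(2,-1)
3. t=3/2 → R at (9,19/2); v=(-2,-1)
4. t=9/2 → L at (0,5); v=(2,-1)
5. t=9/2 → R at (9,1/2); v=(-2,-1)
6. t=1/2 → B at (8,0); v=(-2,1)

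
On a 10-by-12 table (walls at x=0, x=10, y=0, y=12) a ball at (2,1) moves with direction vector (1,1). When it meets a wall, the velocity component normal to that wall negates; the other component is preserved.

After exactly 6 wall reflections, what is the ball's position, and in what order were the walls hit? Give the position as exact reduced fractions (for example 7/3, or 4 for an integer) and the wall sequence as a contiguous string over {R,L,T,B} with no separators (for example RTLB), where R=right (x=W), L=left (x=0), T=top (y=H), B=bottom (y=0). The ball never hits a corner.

Final position: (3,12)
Wall sequence: RTLBRT

1. t=8 → R at (10,9); v=(-1,1)
2. t=3 → T at (7,12); v=(-1,-1)
3. t=7 → L at (0,5); v=(1,-1)
4. t=5 → B at (5,0); v=(1,1)
5. t=5 → R at (10,5); v=(-1,1)
6. t=7 → T at (3,12); v=(-1,-1)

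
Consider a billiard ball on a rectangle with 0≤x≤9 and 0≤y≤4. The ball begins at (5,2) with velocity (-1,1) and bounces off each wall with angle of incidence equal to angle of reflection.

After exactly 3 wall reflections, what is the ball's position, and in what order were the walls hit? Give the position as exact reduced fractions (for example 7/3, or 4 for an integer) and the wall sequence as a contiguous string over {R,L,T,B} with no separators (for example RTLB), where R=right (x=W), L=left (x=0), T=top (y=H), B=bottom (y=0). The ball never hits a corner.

1. t=2 → T at (3,4); v=(-1,-1)
2. t=3 → L at (0,1); v=(1,-1)
3. t=1 → B at (1,0); v=(1,1)

Final position: (1,0)
Wall sequence: TLB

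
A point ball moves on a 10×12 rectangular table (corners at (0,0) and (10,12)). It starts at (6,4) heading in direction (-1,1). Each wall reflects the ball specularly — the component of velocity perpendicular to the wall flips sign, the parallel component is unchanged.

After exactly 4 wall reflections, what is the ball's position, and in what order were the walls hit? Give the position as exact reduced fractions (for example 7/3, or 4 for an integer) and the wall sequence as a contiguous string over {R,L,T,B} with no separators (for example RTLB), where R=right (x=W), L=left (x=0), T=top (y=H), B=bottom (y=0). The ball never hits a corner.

1. t=6 → L at (0,10); v=(1,1)
2. t=2 → T at (2,12); v=(1,-1)
3. t=8 → R at (10,4); v=(-1,-1)
4. t=4 → B at (6,0); v=(-1,1)

Final position: (6,0)
Wall sequence: LTRB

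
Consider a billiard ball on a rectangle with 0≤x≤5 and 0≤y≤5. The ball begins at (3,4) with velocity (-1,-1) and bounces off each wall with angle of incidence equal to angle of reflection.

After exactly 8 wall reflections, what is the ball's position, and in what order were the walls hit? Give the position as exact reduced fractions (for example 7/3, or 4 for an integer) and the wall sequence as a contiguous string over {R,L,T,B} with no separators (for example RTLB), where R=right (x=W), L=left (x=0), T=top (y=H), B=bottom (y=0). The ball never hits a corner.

Final position: (4,5)
Wall sequence: LBRTLBRT

1. t=3 → L at (0,1); v=(1,-1)
2. t=1 → B at (1,0); v=(1,1)
3. t=4 → R at (5,4); v=(-1,1)
4. t=1 → T at (4,5); v=(-1,-1)
5. t=4 → L at (0,1); v=(1,-1)
6. t=1 → B at (1,0); v=(1,1)
7. t=4 → R at (5,4); v=(-1,1)
8. t=1 → T at (4,5); v=(-1,-1)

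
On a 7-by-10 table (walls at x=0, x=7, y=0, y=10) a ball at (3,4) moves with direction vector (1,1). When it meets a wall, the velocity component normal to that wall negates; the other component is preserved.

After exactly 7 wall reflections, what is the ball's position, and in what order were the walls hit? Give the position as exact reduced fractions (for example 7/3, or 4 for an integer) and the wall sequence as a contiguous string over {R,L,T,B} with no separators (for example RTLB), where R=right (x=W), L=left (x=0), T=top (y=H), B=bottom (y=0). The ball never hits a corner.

1. t=4 → R at (7,8); v=(-1,1)
2. t=2 → T at (5,10); v=(-1,-1)
3. t=5 → L at (0,5); v=(1,-1)
4. t=5 → B at (5,0); v=(1,1)
5. t=2 → R at (7,2); v=(-1,1)
6. t=7 → L at (0,9); v=(1,1)
7. t=1 → T at (1,10); v=(1,-1)

Final position: (1,10)
Wall sequence: RTLBRLT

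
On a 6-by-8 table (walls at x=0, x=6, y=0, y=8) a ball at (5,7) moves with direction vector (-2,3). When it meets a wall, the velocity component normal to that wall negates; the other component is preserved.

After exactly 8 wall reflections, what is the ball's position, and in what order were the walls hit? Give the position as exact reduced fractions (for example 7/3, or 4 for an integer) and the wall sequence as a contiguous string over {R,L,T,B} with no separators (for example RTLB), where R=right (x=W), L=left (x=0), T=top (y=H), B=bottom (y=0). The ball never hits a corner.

Final position: (5,8)
Wall sequence: TLBRTBLT

1. t=1/3 → T at (13/3,8); v=(-2,-3)
2. t=13/6 → L at (0,3/2); v=(2,-3)
3. t=1/2 → B at (1,0); v=(2,3)
4. t=5/2 → R at (6,15/2); v=(-2,3)
5. t=1/6 → T at (17/3,8); v=(-2,-3)
6. t=8/3 → B at (1/3,0); v=(-2,3)
7. t=1/6 → L at (0,1/2); v=(2,3)
8. t=5/2 → T at (5,8); v=(2,-3)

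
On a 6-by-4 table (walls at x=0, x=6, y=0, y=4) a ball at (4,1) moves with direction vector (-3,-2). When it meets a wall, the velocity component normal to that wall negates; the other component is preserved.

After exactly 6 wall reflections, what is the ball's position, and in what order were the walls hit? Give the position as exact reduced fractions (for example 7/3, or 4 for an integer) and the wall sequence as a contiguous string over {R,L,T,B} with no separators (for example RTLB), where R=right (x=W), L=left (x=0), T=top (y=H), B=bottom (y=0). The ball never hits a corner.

1. t=1/2 → B at (5/2,0); v=(-3,2)
2. t=5/6 → L at (0,5/3); v=(3,2)
3. t=7/6 → T at (7/2,4); v=(3,-2)
4. t=5/6 → R at (6,7/3); v=(-3,-2)
5. t=7/6 → B at (5/2,0); v=(-3,2)
6. t=5/6 → L at (0,5/3); v=(3,2)

Final position: (0,5/3)
Wall sequence: BLTRBL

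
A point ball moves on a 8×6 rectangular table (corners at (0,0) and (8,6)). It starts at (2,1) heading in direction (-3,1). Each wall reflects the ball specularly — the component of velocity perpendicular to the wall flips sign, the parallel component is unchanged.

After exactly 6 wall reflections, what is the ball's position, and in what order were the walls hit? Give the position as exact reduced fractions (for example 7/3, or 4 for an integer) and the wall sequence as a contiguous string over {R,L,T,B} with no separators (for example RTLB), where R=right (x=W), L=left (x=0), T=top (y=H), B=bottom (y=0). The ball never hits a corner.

Final position: (1,0)
Wall sequence: LRTLRB

1. t=2/3 → L at (0,5/3); v=(3,1)
2. t=8/3 → R at (8,13/3); v=(-3,1)
3. t=5/3 → T at (3,6); v=(-3,-1)
4. t=1 → L at (0,5); v=(3,-1)
5. t=8/3 → R at (8,7/3); v=(-3,-1)
6. t=7/3 → B at (1,0); v=(-3,1)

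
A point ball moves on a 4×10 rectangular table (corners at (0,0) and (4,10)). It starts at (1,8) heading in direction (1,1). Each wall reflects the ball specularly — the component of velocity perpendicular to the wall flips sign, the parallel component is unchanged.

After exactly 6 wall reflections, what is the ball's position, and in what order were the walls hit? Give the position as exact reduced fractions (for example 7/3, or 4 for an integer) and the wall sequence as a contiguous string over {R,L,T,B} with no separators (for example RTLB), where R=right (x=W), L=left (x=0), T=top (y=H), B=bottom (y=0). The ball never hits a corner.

Final position: (0,3)
Wall sequence: TRLRBL

1. t=2 → T at (3,10); v=(1,-1)
2. t=1 → R at (4,9); v=(-1,-1)
3. t=4 → L at (0,5); v=(1,-1)
4. t=4 → R at (4,1); v=(-1,-1)
5. t=1 → B at (3,0); v=(-1,1)
6. t=3 → L at (0,3); v=(1,1)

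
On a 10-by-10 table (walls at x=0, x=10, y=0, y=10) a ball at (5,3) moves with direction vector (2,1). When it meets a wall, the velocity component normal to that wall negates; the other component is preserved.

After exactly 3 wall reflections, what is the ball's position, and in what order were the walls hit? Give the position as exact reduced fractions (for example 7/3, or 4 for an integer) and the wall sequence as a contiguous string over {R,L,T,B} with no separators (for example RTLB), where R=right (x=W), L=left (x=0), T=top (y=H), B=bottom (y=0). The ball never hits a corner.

1. t=5/2 → R at (10,11/2); v=(-2,1)
2. t=9/2 → T at (1,10); v=(-2,-1)
3. t=1/2 → L at (0,19/2); v=(2,-1)

Final position: (0,19/2)
Wall sequence: RTL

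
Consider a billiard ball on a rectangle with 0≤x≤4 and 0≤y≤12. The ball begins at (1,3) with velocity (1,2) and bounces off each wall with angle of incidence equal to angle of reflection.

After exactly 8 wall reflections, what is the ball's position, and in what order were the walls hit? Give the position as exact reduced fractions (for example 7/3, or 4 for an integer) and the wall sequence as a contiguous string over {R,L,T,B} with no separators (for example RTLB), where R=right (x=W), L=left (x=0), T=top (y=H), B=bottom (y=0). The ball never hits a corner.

1. t=3 → R at (4,9); v=(-1,2)
2. t=3/2 → T at (5/2,12); v=(-1,-2)
3. t=5/2 → L at (0,7); v=(1,-2)
4. t=7/2 → B at (7/2,0); v=(1,2)
5. t=1/2 → R at (4,1); v=(-1,2)
6. t=4 → L at (0,9); v=(1,2)
7. t=3/2 → T at (3/2,12); v=(1,-2)
8. t=5/2 → R at (4,7); v=(-1,-2)

Final position: (4,7)
Wall sequence: RTLBRLTR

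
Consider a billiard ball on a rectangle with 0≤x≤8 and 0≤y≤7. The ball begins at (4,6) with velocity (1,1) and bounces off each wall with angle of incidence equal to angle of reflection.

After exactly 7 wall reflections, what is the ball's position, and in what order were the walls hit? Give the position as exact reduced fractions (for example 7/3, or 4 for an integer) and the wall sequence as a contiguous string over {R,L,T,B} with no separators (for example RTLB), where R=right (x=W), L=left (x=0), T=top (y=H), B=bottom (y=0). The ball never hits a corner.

Final position: (6,0)
Wall sequence: TRBLTRB

1. t=1 → T at (5,7); v=(1,-1)
2. t=3 → R at (8,4); v=(-1,-1)
3. t=4 → B at (4,0); v=(-1,1)
4. t=4 → L at (0,4); v=(1,1)
5. t=3 → T at (3,7); v=(1,-1)
6. t=5 → R at (8,2); v=(-1,-1)
7. t=2 → B at (6,0); v=(-1,1)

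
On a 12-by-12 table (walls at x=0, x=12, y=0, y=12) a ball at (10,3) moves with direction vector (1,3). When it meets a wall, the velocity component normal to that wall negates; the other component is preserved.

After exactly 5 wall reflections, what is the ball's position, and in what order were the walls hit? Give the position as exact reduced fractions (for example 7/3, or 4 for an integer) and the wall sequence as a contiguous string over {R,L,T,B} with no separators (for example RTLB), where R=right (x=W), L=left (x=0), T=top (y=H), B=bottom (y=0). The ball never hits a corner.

1. t=2 → R at (12,9); v=(-1,3)
2. t=1 → T at (11,12); v=(-1,-3)
3. t=4 → B at (7,0); v=(-1,3)
4. t=4 → T at (3,12); v=(-1,-3)
5. t=3 → L at (0,3); v=(1,-3)

Final position: (0,3)
Wall sequence: RTBTL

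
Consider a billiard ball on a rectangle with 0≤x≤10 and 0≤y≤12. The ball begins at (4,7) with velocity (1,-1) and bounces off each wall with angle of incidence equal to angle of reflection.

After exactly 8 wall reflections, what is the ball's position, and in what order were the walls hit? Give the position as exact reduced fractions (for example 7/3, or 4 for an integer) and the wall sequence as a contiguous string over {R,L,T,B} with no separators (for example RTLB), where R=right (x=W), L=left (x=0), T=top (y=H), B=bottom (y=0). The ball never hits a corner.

1. t=6 → R at (10,1); v=(-1,-1)
2. t=1 → B at (9,0); v=(-1,1)
3. t=9 → L at (0,9); v=(1,1)
4. t=3 → T at (3,12); v=(1,-1)
5. t=7 → R at (10,5); v=(-1,-1)
6. t=5 → B at (5,0); v=(-1,1)
7. t=5 → L at (0,5); v=(1,1)
8. t=7 → T at (7,12); v=(1,-1)

Final position: (7,12)
Wall sequence: RBLTRBLT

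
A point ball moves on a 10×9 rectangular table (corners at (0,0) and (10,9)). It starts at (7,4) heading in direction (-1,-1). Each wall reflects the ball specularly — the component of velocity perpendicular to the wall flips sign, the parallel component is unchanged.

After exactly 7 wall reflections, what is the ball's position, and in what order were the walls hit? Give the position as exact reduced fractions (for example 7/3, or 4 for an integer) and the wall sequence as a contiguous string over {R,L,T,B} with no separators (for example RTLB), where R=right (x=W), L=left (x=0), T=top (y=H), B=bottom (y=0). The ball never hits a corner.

1. t=4 → B at (3,0); v=(-1,1)
2. t=3 → L at (0,3); v=(1,1)
3. t=6 → T at (6,9); v=(1,-1)
4. t=4 → R at (10,5); v=(-1,-1)
5. t=5 → B at (5,0); v=(-1,1)
6. t=5 → L at (0,5); v=(1,1)
7. t=4 → T at (4,9); v=(1,-1)

Final position: (4,9)
Wall sequence: BLTRBLT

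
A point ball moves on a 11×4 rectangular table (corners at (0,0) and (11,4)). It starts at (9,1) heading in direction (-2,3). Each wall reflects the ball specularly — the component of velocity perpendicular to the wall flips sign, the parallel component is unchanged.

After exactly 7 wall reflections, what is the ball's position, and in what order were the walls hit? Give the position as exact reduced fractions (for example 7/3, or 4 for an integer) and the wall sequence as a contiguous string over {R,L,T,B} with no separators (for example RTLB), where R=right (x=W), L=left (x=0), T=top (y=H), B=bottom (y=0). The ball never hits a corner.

Final position: (19/3,0)
Wall sequence: TBTLBTB

1. t=1 → T at (7,4); v=(-2,-3)
2. t=4/3 → B at (13/3,0); v=(-2,3)
3. t=4/3 → T at (5/3,4); v=(-2,-3)
4. t=5/6 → L at (0,3/2); v=(2,-3)
5. t=1/2 → B at (1,0); v=(2,3)
6. t=4/3 → T at (11/3,4); v=(2,-3)
7. t=4/3 → B at (19/3,0); v=(2,3)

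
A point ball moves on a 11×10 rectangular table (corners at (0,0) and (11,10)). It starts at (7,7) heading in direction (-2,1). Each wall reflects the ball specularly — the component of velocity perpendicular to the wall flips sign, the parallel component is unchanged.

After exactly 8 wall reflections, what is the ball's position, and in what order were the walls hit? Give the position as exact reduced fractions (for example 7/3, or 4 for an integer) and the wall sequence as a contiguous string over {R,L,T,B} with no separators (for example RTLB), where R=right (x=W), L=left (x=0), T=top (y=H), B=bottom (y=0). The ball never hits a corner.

Final position: (0,15/2)
Wall sequence: TLRBLRTL

1. t=3 → T at (1,10); v=(-2,-1)
2. t=1/2 → L at (0,19/2); v=(2,-1)
3. t=11/2 → R at (11,4); v=(-2,-1)
4. t=4 → B at (3,0); v=(-2,1)
5. t=3/2 → L at (0,3/2); v=(2,1)
6. t=11/2 → R at (11,7); v=(-2,1)
7. t=3 → T at (5,10); v=(-2,-1)
8. t=5/2 → L at (0,15/2); v=(2,-1)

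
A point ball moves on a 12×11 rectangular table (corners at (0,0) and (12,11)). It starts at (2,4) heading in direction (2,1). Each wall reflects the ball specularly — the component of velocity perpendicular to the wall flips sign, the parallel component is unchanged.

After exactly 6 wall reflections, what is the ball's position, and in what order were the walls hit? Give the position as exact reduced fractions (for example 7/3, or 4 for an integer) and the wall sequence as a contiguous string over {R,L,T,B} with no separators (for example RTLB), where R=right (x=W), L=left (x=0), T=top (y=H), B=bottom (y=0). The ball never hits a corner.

Final position: (0,5)
Wall sequence: RTLRBL

1. t=5 → R at (12,9); v=(-2,1)
2. t=2 → T at (8,11); v=(-2,-1)
3. t=4 → L at (0,7); v=(2,-1)
4. t=6 → R at (12,1); v=(-2,-1)
5. t=1 → B at (10,0); v=(-2,1)
6. t=5 → L at (0,5); v=(2,1)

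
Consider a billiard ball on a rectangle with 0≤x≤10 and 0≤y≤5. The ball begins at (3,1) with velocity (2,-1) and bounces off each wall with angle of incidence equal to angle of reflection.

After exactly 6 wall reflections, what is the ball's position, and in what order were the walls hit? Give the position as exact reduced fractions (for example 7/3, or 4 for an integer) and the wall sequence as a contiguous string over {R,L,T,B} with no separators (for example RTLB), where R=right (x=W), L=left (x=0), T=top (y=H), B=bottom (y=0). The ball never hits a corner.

Final position: (10,5/2)
Wall sequence: BRTLBR

1. t=1 → B at (5,0); v=(2,1)
2. t=5/2 → R at (10,5/2); v=(-2,1)
3. t=5/2 → T at (5,5); v=(-2,-1)
4. t=5/2 → L at (0,5/2); v=(2,-1)
5. t=5/2 → B at (5,0); v=(2,1)
6. t=5/2 → R at (10,5/2); v=(-2,1)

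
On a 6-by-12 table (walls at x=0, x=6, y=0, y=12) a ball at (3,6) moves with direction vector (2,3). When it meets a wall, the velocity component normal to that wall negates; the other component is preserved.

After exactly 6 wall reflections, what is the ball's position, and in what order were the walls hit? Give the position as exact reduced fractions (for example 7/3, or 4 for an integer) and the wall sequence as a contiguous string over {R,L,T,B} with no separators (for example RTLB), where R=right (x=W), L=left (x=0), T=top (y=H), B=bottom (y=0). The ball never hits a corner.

1. t=3/2 → R at (6,21/2); v=(-2,3)
2. t=1/2 → T at (5,12); v=(-2,-3)
3. t=5/2 → L at (0,9/2); v=(2,-3)
4. t=3/2 → B at (3,0); v=(2,3)
5. t=3/2 → R at (6,9/2); v=(-2,3)
6. t=5/2 → T at (1,12); v=(-2,-3)

Final position: (1,12)
Wall sequence: RTLBRT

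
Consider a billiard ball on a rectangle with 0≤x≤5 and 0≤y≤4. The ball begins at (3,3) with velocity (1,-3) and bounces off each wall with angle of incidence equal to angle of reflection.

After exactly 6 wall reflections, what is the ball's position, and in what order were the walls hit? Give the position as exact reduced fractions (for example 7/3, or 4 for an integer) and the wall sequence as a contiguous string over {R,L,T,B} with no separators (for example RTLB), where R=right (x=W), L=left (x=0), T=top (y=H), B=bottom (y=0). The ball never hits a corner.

1. t=1 → B at (4,0); v=(1,3)
2. t=1 → R at (5,3); v=(-1,3)
3. t=1/3 → T at (14/3,4); v=(-1,-3)
4. t=4/3 → B at (10/3,0); v=(-1,3)
5. t=4/3 → T at (2,4); v=(-1,-3)
6. t=4/3 → B at (2/3,0); v=(-1,3)

Final position: (2/3,0)
Wall sequence: BRTBTB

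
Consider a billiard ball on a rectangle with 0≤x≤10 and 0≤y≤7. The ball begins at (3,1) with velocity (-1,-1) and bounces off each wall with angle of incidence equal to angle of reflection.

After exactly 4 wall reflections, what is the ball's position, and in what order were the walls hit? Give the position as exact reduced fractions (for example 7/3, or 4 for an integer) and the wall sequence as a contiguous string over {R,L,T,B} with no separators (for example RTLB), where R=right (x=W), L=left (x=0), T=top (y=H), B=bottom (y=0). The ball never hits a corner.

Final position: (10,2)
Wall sequence: BLTR

1. t=1 → B at (2,0); v=(-1,1)
2. t=2 → L at (0,2); v=(1,1)
3. t=5 → T at (5,7); v=(1,-1)
4. t=5 → R at (10,2); v=(-1,-1)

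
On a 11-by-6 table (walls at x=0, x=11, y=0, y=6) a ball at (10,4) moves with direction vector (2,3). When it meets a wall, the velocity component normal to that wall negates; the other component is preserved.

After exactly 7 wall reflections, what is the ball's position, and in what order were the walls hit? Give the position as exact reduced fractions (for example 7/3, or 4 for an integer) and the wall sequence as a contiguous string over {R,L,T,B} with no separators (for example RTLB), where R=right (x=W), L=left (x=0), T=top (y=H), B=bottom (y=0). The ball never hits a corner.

1. t=1/2 → R at (11,11/2); v=(-2,3)
2. t=1/6 → T at (32/3,6); v=(-2,-3)
3. t=2 → B at (20/3,0); v=(-2,3)
4. t=2 → T at (8/3,6); v=(-2,-3)
5. t=4/3 → L at (0,2); v=(2,-3)
6. t=2/3 → B at (4/3,0); v=(2,3)
7. t=2 → T at (16/3,6); v=(2,-3)

Final position: (16/3,6)
Wall sequence: RTBTLBT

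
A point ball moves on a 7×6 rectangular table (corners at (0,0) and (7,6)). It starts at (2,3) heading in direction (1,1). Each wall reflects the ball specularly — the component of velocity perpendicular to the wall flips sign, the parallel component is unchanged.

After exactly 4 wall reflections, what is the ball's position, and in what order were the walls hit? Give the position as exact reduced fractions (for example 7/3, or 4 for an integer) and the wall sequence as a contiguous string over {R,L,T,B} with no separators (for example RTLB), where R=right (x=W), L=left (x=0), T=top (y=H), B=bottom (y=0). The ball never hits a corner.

Final position: (0,3)
Wall sequence: TRBL

1. t=3 → T at (5,6); v=(1,-1)
2. t=2 → R at (7,4); v=(-1,-1)
3. t=4 → B at (3,0); v=(-1,1)
4. t=3 → L at (0,3); v=(1,1)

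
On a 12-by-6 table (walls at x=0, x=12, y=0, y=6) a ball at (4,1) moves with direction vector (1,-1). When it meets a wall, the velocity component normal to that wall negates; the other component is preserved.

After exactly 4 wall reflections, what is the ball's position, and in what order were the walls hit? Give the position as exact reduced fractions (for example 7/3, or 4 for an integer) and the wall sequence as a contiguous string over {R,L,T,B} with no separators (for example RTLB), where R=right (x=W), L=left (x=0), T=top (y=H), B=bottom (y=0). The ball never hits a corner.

1. t=1 → B at (5,0); v=(1,1)
2. t=6 → T at (11,6); v=(1,-1)
3. t=1 → R at (12,5); v=(-1,-1)
4. t=5 → B at (7,0); v=(-1,1)

Final position: (7,0)
Wall sequence: BTRB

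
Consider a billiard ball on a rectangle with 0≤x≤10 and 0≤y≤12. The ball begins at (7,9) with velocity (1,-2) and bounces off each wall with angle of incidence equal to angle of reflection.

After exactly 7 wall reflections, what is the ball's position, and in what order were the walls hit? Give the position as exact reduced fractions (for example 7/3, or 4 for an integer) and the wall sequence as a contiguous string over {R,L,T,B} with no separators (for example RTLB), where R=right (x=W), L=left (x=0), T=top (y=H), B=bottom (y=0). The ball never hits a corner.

1. t=3 → R at (10,3); v=(-1,-2)
2. t=3/2 → B at (17/2,0); v=(-1,2)
3. t=6 → T at (5/2,12); v=(-1,-2)
4. t=5/2 → L at (0,7); v=(1,-2)
5. t=7/2 → B at (7/2,0); v=(1,2)
6. t=6 → T at (19/2,12); v=(1,-2)
7. t=1/2 → R at (10,11); v=(-1,-2)

Final position: (10,11)
Wall sequence: RBTLBTR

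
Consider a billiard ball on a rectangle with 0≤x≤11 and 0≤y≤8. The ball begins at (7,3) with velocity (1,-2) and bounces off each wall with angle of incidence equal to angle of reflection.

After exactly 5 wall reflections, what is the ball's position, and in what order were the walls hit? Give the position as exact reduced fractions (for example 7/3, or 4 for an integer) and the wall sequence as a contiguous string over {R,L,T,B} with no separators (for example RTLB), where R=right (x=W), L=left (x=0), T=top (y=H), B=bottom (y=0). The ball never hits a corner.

Final position: (3/2,8)
Wall sequence: BRTBT

1. t=3/2 → B at (17/2,0); v=(1,2)
2. t=5/2 → R at (11,5); v=(-1,2)
3. t=3/2 → T at (19/2,8); v=(-1,-2)
4. t=4 → B at (11/2,0); v=(-1,2)
5. t=4 → T at (3/2,8); v=(-1,-2)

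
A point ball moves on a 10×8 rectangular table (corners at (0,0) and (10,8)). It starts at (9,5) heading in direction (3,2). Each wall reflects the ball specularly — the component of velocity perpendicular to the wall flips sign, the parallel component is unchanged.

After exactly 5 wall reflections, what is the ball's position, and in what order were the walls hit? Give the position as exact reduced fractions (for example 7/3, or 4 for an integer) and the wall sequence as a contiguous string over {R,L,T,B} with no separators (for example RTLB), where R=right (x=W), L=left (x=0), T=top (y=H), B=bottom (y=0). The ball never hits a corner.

1. t=1/3 → R at (10,17/3); v=(-3,2)
2. t=7/6 → T at (13/2,8); v=(-3,-2)
3. t=13/6 → L at (0,11/3); v=(3,-2)
4. t=11/6 → B at (11/2,0); v=(3,2)
5. t=3/2 → R at (10,3); v=(-3,2)

Final position: (10,3)
Wall sequence: RTLBR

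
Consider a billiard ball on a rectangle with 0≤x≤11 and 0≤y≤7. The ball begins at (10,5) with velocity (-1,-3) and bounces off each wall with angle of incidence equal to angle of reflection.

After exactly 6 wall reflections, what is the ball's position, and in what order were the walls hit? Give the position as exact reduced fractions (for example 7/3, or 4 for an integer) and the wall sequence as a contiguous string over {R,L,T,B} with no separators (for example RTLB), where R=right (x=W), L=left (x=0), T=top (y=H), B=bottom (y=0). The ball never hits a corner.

1. t=5/3 → B at (25/3,0); v=(-1,3)
2. t=7/3 → T at (6,7); v=(-1,-3)
3. t=7/3 → B at (11/3,0); v=(-1,3)
4. t=7/3 → T at (4/3,7); v=(-1,-3)
5. t=4/3 → L at (0,3); v=(1,-3)
6. t=1 → B at (1,0); v=(1,3)

Final position: (1,0)
Wall sequence: BTBTLB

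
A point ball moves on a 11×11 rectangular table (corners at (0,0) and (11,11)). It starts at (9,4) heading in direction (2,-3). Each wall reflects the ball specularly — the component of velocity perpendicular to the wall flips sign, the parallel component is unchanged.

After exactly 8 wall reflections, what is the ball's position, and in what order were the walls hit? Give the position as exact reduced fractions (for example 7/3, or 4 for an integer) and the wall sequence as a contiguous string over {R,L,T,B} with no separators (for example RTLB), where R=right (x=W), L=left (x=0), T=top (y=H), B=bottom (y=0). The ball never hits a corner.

Final position: (3,0)
Wall sequence: RBTLBRTB

1. t=1 → R at (11,1); v=(-2,-3)
2. t=1/3 → B at (31/3,0); v=(-2,3)
3. t=11/3 → T at (3,11); v=(-2,-3)
4. t=3/2 → L at (0,13/2); v=(2,-3)
5. t=13/6 → B at (13/3,0); v=(2,3)
6. t=10/3 → R at (11,10); v=(-2,3)
7. t=1/3 → T at (31/3,11); v=(-2,-3)
8. t=11/3 → B at (3,0); v=(-2,3)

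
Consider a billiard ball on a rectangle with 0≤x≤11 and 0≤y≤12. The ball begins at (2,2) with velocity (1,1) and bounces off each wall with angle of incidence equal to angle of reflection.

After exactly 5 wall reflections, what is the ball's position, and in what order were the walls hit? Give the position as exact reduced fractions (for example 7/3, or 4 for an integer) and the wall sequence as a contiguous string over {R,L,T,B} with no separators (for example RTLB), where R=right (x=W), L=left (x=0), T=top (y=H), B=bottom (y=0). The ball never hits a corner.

1. t=9 → R at (11,11); v=(-1,1)
2. t=1 → T at (10,12); v=(-1,-1)
3. t=10 → L at (0,2); v=(1,-1)
4. t=2 → B at (2,0); v=(1,1)
5. t=9 → R at (11,9); v=(-1,1)

Final position: (11,9)
Wall sequence: RTLBR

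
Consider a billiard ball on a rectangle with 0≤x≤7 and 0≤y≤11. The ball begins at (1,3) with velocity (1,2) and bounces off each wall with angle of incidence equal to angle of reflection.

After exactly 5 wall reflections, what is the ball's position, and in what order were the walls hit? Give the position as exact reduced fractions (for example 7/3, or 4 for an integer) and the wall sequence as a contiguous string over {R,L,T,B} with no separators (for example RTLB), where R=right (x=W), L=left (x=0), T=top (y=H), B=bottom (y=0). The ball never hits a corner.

1. t=4 → T at (5,11); v=(1,-2)
2. t=2 → R at (7,7); v=(-1,-2)
3. t=7/2 → B at (7/2,0); v=(-1,2)
4. t=7/2 → L at (0,7); v=(1,2)
5. t=2 → T at (2,11); v=(1,-2)

Final position: (2,11)
Wall sequence: TRBLT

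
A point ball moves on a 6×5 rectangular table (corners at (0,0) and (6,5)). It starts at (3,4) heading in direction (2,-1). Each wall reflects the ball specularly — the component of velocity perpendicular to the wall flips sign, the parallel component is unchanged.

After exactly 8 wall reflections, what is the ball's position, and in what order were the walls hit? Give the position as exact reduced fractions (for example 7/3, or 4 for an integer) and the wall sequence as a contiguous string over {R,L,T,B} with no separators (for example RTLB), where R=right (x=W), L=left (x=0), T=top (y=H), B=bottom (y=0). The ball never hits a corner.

1. t=3/2 → R at (6,5/2); v=(-2,-1)
2. t=5/2 → B at (1,0); v=(-2,1)
3. t=1/2 → L at (0,1/2); v=(2,1)
4. t=3 → R at (6,7/2); v=(-2,1)
5. t=3/2 → T at (3,5); v=(-2,-1)
6. t=3/2 → L at (0,7/2); v=(2,-1)
7. t=3 → R at (6,1/2); v=(-2,-1)
8. t=1/2 → B at (5,0); v=(-2,1)

Final position: (5,0)
Wall sequence: RBLRTLRB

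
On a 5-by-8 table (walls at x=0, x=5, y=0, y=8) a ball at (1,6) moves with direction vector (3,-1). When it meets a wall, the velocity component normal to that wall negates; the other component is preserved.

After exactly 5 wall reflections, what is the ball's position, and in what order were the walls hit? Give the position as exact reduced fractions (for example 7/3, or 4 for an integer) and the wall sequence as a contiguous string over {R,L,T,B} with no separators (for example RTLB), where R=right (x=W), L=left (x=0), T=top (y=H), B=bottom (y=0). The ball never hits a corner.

Final position: (0,1/3)
Wall sequence: RLRBL

1. t=4/3 → R at (5,14/3); v=(-3,-1)
2. t=5/3 → L at (0,3); v=(3,-1)
3. t=5/3 → R at (5,4/3); v=(-3,-1)
4. t=4/3 → B at (1,0); v=(-3,1)
5. t=1/3 → L at (0,1/3); v=(3,1)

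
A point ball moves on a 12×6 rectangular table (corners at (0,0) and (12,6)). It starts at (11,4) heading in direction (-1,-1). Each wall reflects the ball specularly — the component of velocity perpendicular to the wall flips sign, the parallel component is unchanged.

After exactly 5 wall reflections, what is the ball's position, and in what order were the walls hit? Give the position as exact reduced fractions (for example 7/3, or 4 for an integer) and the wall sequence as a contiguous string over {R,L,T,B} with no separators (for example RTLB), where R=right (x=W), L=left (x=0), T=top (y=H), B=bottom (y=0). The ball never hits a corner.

1. t=4 → B at (7,0); v=(-1,1)
2. t=6 → T at (1,6); v=(-1,-1)
3. t=1 → L at (0,5); v=(1,-1)
4. t=5 → B at (5,0); v=(1,1)
5. t=6 → T at (11,6); v=(1,-1)

Final position: (11,6)
Wall sequence: BTLBT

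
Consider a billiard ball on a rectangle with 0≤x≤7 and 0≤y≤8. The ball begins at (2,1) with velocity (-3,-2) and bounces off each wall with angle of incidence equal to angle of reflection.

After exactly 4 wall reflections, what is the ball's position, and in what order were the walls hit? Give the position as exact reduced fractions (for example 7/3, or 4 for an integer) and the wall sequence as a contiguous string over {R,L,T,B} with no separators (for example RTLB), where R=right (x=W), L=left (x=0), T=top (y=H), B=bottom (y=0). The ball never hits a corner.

1. t=1/2 → B at (1/2,0); v=(-3,2)
2. t=1/6 → L at (0,1/3); v=(3,2)
3. t=7/3 → R at (7,5); v=(-3,2)
4. t=3/2 → T at (5/2,8); v=(-3,-2)

Final position: (5/2,8)
Wall sequence: BLRT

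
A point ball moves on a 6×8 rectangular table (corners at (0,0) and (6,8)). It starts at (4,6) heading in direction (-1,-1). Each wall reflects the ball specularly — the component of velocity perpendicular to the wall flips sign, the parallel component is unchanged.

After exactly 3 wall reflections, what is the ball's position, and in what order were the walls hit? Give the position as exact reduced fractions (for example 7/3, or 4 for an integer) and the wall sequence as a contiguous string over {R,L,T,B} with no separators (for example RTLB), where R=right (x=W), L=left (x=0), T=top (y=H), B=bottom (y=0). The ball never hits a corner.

Final position: (6,4)
Wall sequence: LBR

1. t=4 → L at (0,2); v=(1,-1)
2. t=2 → B at (2,0); v=(1,1)
3. t=4 → R at (6,4); v=(-1,1)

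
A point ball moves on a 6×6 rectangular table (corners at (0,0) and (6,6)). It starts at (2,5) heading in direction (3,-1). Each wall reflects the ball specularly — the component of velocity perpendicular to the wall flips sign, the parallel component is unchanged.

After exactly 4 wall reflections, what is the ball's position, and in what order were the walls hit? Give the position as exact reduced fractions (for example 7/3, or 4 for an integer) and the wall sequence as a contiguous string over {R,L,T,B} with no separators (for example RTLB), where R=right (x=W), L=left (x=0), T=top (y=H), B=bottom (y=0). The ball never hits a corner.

Final position: (6,1/3)
Wall sequence: RLBR

1. t=4/3 → R at (6,11/3); v=(-3,-1)
2. t=2 → L at (0,5/3); v=(3,-1)
3. t=5/3 → B at (5,0); v=(3,1)
4. t=1/3 → R at (6,1/3); v=(-3,1)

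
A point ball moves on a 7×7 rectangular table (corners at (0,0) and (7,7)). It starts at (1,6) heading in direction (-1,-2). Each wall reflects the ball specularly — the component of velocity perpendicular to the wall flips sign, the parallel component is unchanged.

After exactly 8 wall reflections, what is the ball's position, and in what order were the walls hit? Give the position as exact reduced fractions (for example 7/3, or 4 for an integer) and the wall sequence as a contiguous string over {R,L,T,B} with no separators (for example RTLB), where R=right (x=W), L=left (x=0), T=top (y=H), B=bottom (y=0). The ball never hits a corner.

Final position: (2,0)
Wall sequence: LBTRBTLB

1. t=1 → L at (0,4); v=(1,-2)
2. t=2 → B at (2,0); v=(1,2)
3. t=7/2 → T at (11/2,7); v=(1,-2)
4. t=3/2 → R at (7,4); v=(-1,-2)
5. t=2 → B at (5,0); v=(-1,2)
6. t=7/2 → T at (3/2,7); v=(-1,-2)
7. t=3/2 → L at (0,4); v=(1,-2)
8. t=2 → B at (2,0); v=(1,2)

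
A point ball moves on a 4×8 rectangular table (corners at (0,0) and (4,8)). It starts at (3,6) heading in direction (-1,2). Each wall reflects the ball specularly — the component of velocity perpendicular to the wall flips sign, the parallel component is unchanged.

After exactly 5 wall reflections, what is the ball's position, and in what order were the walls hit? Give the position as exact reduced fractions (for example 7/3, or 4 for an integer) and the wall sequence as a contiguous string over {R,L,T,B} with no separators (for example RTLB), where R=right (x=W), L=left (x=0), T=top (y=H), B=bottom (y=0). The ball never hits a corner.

1. t=1 → T at (2,8); v=(-1,-2)
2. t=2 → L at (0,4); v=(1,-2)
3. t=2 → B at (2,0); v=(1,2)
4. t=2 → R at (4,4); v=(-1,2)
5. t=2 → T at (2,8); v=(-1,-2)

Final position: (2,8)
Wall sequence: TLBRT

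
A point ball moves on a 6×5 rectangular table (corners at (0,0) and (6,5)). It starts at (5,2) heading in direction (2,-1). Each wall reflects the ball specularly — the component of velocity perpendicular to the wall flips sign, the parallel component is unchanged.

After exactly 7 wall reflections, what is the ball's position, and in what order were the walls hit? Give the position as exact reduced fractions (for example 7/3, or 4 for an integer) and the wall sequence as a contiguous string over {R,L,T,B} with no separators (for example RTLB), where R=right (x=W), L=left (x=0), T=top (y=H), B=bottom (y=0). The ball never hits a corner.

1. t=1/2 → R at (6,3/2); v=(-2,-1)
2. t=3/2 → B at (3,0); v=(-2,1)
3. t=3/2 → L at (0,3/2); v=(2,1)
4. t=3 → R at (6,9/2); v=(-2,1)
5. t=1/2 → T at (5,5); v=(-2,-1)
6. t=5/2 → L at (0,5/2); v=(2,-1)
7. t=5/2 → B at (5,0); v=(2,1)

Final position: (5,0)
Wall sequence: RBLRTLB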